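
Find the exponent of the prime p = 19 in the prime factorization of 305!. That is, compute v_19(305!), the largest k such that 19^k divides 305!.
v_19(305!) = 16

Legendre's formula: v_p(n!) = Σ_{k ≥ 1} ⌊n / p^k⌋. For p = 19, n = 305, the terms are:
  ⌊305/19^1⌋ = ⌊305/19⌋ = 16
(the next term ⌊305/19^2⌋ = 0, terminating the sum). Summing: v_19(305!) = 16 = 16.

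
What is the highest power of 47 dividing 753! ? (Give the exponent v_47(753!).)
v_47(753!) = 16

Legendre's formula: v_p(n!) = Σ_{k ≥ 1} ⌊n / p^k⌋. For p = 47, n = 753, the terms are:
  ⌊753/47^1⌋ = ⌊753/47⌋ = 16
(the next term ⌊753/47^2⌋ = 0, terminating the sum). Summing: v_47(753!) = 16 = 16.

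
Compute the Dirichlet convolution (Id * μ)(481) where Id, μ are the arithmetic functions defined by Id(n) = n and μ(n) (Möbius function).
(Id * μ)(481) = 432

Divisors of 481: [1, 13, 37, 481]. For each d | 481:
  d = 1: Id(1) · μ(481/1) = 1 · 1 = 1
  d = 13: Id(13) · μ(481/13) = 13 · -1 = -13
  d = 37: Id(37) · μ(481/37) = 37 · -1 = -37
  d = 481: Id(481) · μ(481/481) = 481 · 1 = 481
Summing: (Id * μ)(481) = 1 + -13 + -37 + 481 = 432.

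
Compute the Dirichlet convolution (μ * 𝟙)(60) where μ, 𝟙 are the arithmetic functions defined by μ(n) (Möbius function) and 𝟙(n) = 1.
(μ * 𝟙)(60) = 0

Divisors of 60: [1, 2, 3, 4, 5, 6, 10, 12, 15, 20, 30, 60]. For each d | 60:
  d = 1: μ(1) · 𝟙(60/1) = 1 · 1 = 1
  d = 2: μ(2) · 𝟙(60/2) = -1 · 1 = -1
  d = 3: μ(3) · 𝟙(60/3) = -1 · 1 = -1
  d = 4: μ(4) · 𝟙(60/4) = 0 · 1 = 0
  d = 5: μ(5) · 𝟙(60/5) = -1 · 1 = -1
  d = 6: μ(6) · 𝟙(60/6) = 1 · 1 = 1
  d = 10: μ(10) · 𝟙(60/10) = 1 · 1 = 1
  d = 12: μ(12) · 𝟙(60/12) = 0 · 1 = 0
  d = 15: μ(15) · 𝟙(60/15) = 1 · 1 = 1
  d = 20: μ(20) · 𝟙(60/20) = 0 · 1 = 0
  d = 30: μ(30) · 𝟙(60/30) = -1 · 1 = -1
  d = 60: μ(60) · 𝟙(60/60) = 0 · 1 = 0
Summing: (μ * 𝟙)(60) = 1 + -1 + -1 + 0 + -1 + 1 + 1 + 0 + 1 + 0 + -1 + 0 = 0.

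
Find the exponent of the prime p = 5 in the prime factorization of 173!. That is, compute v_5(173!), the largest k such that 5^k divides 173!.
v_5(173!) = 41

Legendre's formula: v_p(n!) = Σ_{k ≥ 1} ⌊n / p^k⌋. For p = 5, n = 173, the terms are:
  ⌊173/5^1⌋ = ⌊173/5⌋ = 34
  ⌊173/5^2⌋ = ⌊173/25⌋ = 6
  ⌊173/5^3⌋ = ⌊173/125⌋ = 1
(the next term ⌊173/5^4⌋ = 0, terminating the sum). Summing: v_5(173!) = 34 + 6 + 1 = 41.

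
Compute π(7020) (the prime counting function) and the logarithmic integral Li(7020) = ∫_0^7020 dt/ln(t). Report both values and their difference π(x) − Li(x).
π(7020) = 903;  Li(7020) ≈ 916.59;  π(x) − Li(x) ≈ -13.59.

Direct count of primes ≤ 7020 gives π(7020) = 903. Numerical evaluation of the logarithmic integral gives Li(7020) ≈ 916.59. The difference π(x) − Li(x) ≈ -13.59 is typically negative for small/moderate x (Li(x) overestimates), though Littlewood's theorem shows this sign changes infinitely often.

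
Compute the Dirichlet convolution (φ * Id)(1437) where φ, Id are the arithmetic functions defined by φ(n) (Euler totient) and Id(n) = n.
(φ * Id)(1437) = 4785

Divisors of 1437: [1, 3, 479, 1437]. For each d | 1437:
  d = 1: φ(1) · Id(1437/1) = 1 · 1437 = 1437
  d = 3: φ(3) · Id(1437/3) = 2 · 479 = 958
  d = 479: φ(479) · Id(1437/479) = 478 · 3 = 1434
  d = 1437: φ(1437) · Id(1437/1437) = 956 · 1 = 956
Summing: (φ * Id)(1437) = 1437 + 958 + 1434 + 956 = 4785.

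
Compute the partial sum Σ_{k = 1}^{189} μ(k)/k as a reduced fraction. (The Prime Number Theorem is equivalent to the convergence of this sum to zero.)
Σ μ(k)/k = -27041902300620416603296223594221152327628829604011718275600551594065857/5397346292805549782720214077673687806275517530364350655459511599582614290

Values of μ(k) for 1 ≤ k ≤ 189: μ(1) = 1, μ(2) = -1, μ(3) = -1, μ(5) = -1, μ(6) = 1, μ(7) = -1, μ(10) = 1, μ(11) = -1, μ(13) = -1, μ(14) = 1, μ(15) = 1, μ(17) = -1, μ(19) = -1, μ(21) = 1, μ(22) = 1, μ(23) = -1, μ(26) = 1, μ(29) = -1, μ(30) = -1, μ(31) = -1, μ(33) = 1, μ(34) = 1, μ(35) = 1, μ(37) = -1, μ(38) = 1, μ(39) = 1, μ(41) = -1, μ(42) = -1, μ(43) = -1, μ(46) = 1, μ(47) = -1, μ(51) = 1, μ(53) = -1, μ(55) = 1, μ(57) = 1, μ(58) = 1, μ(59) = -1, μ(61) = -1, μ(62) = 1, μ(65) = 1, μ(66) = -1, μ(67) = -1, μ(69) = 1, μ(70) = -1, μ(71) = -1, μ(73) = -1, μ(74) = 1, μ(77) = 1, μ(78) = -1, μ(79) = -1, μ(82) = 1, μ(83) = -1, μ(85) = 1, μ(86) = 1, μ(87) = 1, μ(89) = -1, μ(91) = 1, μ(93) = 1, μ(94) = 1, μ(95) = 1, μ(97) = -1, μ(101) = -1, μ(102) = -1, μ(103) = -1, μ(105) = -1, μ(106) = 1, μ(107) = -1, μ(109) = -1, μ(110) = -1, μ(111) = 1, μ(113) = -1, μ(114) = -1, μ(115) = 1, μ(118) = 1, μ(119) = 1, μ(122) = 1, μ(123) = 1, μ(127) = -1, μ(129) = 1, μ(130) = -1, μ(131) = -1, μ(133) = 1, μ(134) = 1, μ(137) = -1, μ(138) = -1, μ(139) = -1, μ(141) = 1, μ(142) = 1, μ(143) = 1, μ(145) = 1, μ(146) = 1, μ(149) = -1, μ(151) = -1, μ(154) = -1, μ(155) = 1, μ(157) = -1, μ(158) = 1, μ(159) = 1, μ(161) = 1, μ(163) = -1, μ(165) = -1, μ(166) = 1, μ(167) = -1, μ(170) = -1, μ(173) = -1, μ(174) = -1, μ(177) = 1, μ(178) = 1, μ(179) = -1, μ(181) = -1, μ(182) = -1, μ(183) = 1, μ(185) = 1, μ(186) = -1, μ(187) = 1, with μ = 0 on non-squarefree integers. Summing μ(k)/k for k where μ(k) ≠ 0 gives -27041902300620416603296223594221152327628829604011718275600551594065857/5397346292805549782720214077673687806275517530364350655459511599582614290 ≈ -0.0050. (PNT ⟺ this sum → 0 as n → ∞.)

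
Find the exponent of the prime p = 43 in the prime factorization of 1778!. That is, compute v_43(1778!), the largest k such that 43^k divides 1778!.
v_43(1778!) = 41

Legendre's formula: v_p(n!) = Σ_{k ≥ 1} ⌊n / p^k⌋. For p = 43, n = 1778, the terms are:
  ⌊1778/43^1⌋ = ⌊1778/43⌋ = 41
(the next term ⌊1778/43^2⌋ = 0, terminating the sum). Summing: v_43(1778!) = 41 = 41.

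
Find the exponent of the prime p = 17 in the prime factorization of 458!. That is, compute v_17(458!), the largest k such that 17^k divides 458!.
v_17(458!) = 27

Legendre's formula: v_p(n!) = Σ_{k ≥ 1} ⌊n / p^k⌋. For p = 17, n = 458, the terms are:
  ⌊458/17^1⌋ = ⌊458/17⌋ = 26
  ⌊458/17^2⌋ = ⌊458/289⌋ = 1
(the next term ⌊458/17^3⌋ = 0, terminating the sum). Summing: v_17(458!) = 26 + 1 = 27.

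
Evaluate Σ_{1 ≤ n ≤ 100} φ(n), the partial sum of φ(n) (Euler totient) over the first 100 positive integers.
Σ_{n ≤ 100} φ(n) = 3044

Compute φ(n) for each 1 ≤ n ≤ 100: φ(1) = 1, φ(2) = 1, φ(3) = 2, φ(4) = 2, φ(5) = 4, φ(6) = 2, φ(7) = 6, φ(8) = 4, φ(9) = 6, φ(10) = 4, φ(11) = 10, φ(12) = 4, φ(13) = 12, φ(14) = 6, φ(15) = 8, φ(16) = 8, φ(17) = 16, φ(18) = 6, φ(19) = 18, φ(20) = 8, φ(21) = 12, φ(22) = 10, φ(23) = 22, φ(24) = 8, φ(25) = 20, φ(26) = 12, φ(27) = 18, φ(28) = 12, φ(29) = 28, φ(30) = 8, φ(31) = 30, φ(32) = 16, φ(33) = 20, φ(34) = 16, φ(35) = 24, φ(36) = 12, φ(37) = 36, φ(38) = 18, φ(39) = 24, φ(40) = 16, φ(41) = 40, φ(42) = 12, φ(43) = 42, φ(44) = 20, φ(45) = 24, φ(46) = 22, φ(47) = 46, φ(48) = 16, φ(49) = 42, φ(50) = 20, φ(51) = 32, φ(52) = 24, φ(53) = 52, φ(54) = 18, φ(55) = 40, φ(56) = 24, φ(57) = 36, φ(58) = 28, φ(59) = 58, φ(60) = 16, φ(61) = 60, φ(62) = 30, φ(63) = 36, φ(64) = 32, φ(65) = 48, φ(66) = 20, φ(67) = 66, φ(68) = 32, φ(69) = 44, φ(70) = 24, φ(71) = 70, φ(72) = 24, φ(73) = 72, φ(74) = 36, φ(75) = 40, φ(76) = 36, φ(77) = 60, φ(78) = 24, φ(79) = 78, φ(80) = 32, φ(81) = 54, φ(82) = 40, φ(83) = 82, φ(84) = 24, φ(85) = 64, φ(86) = 42, φ(87) = 56, φ(88) = 40, φ(89) = 88, φ(90) = 24, φ(91) = 72, φ(92) = 44, φ(93) = 60, φ(94) = 46, φ(95) = 72, φ(96) = 32, φ(97) = 96, φ(98) = 42, φ(99) = 60, φ(100) = 40. Summing all 100 values: 3044. (Average order: Σ_{n ≤ x} φ(n) ~ (3/π²) x². For x = 100, (3/π²)·100² ≈ 3039.64.)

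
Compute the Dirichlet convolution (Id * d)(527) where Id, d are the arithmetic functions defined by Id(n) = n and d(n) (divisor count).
(Id * d)(527) = 627

Divisors of 527: [1, 17, 31, 527]. For each d | 527:
  d = 1: Id(1) · d(527/1) = 1 · 4 = 4
  d = 17: Id(17) · d(527/17) = 17 · 2 = 34
  d = 31: Id(31) · d(527/31) = 31 · 2 = 62
  d = 527: Id(527) · d(527/527) = 527 · 1 = 527
Summing: (Id * d)(527) = 4 + 34 + 62 + 527 = 627.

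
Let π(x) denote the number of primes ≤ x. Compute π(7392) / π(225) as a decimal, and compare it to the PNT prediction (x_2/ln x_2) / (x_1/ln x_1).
π(7392)/π(225) = 938/48 ≈ 19.5417;  PNT prediction ≈ 19.9746.

π(225) = 48 and π(7392) = 938, so π(7392)/π(225) ≈ 19.5417. The PNT-predicted ratio is (7392/ln(7392)) / (225/ln(225)) ≈ 19.9746. The two agree to within a few percent, as expected.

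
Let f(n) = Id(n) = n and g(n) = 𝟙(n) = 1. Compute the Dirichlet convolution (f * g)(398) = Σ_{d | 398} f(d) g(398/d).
(Id * 𝟙)(398) = 600

Divisors of 398: [1, 2, 199, 398]. For each d | 398:
  d = 1: Id(1) · 𝟙(398/1) = 1 · 1 = 1
  d = 2: Id(2) · 𝟙(398/2) = 2 · 1 = 2
  d = 199: Id(199) · 𝟙(398/199) = 199 · 1 = 199
  d = 398: Id(398) · 𝟙(398/398) = 398 · 1 = 398
Summing: (Id * 𝟙)(398) = 1 + 2 + 199 + 398 = 600.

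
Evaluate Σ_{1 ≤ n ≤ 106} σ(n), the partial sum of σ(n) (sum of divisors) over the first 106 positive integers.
Σ_{n ≤ 106} σ(n) = 9285

Compute σ(n) for each 1 ≤ n ≤ 106: σ(1) = 1, σ(2) = 3, σ(3) = 4, σ(4) = 7, σ(5) = 6, σ(6) = 12, σ(7) = 8, σ(8) = 15, σ(9) = 13, σ(10) = 18, σ(11) = 12, σ(12) = 28, σ(13) = 14, σ(14) = 24, σ(15) = 24, σ(16) = 31, σ(17) = 18, σ(18) = 39, σ(19) = 20, σ(20) = 42, σ(21) = 32, σ(22) = 36, σ(23) = 24, σ(24) = 60, σ(25) = 31, σ(26) = 42, σ(27) = 40, σ(28) = 56, σ(29) = 30, σ(30) = 72, σ(31) = 32, σ(32) = 63, σ(33) = 48, σ(34) = 54, σ(35) = 48, σ(36) = 91, σ(37) = 38, σ(38) = 60, σ(39) = 56, σ(40) = 90, σ(41) = 42, σ(42) = 96, σ(43) = 44, σ(44) = 84, σ(45) = 78, σ(46) = 72, σ(47) = 48, σ(48) = 124, σ(49) = 57, σ(50) = 93, σ(51) = 72, σ(52) = 98, σ(53) = 54, σ(54) = 120, σ(55) = 72, σ(56) = 120, σ(57) = 80, σ(58) = 90, σ(59) = 60, σ(60) = 168, σ(61) = 62, σ(62) = 96, σ(63) = 104, σ(64) = 127, σ(65) = 84, σ(66) = 144, σ(67) = 68, σ(68) = 126, σ(69) = 96, σ(70) = 144, σ(71) = 72, σ(72) = 195, σ(73) = 74, σ(74) = 114, σ(75) = 124, σ(76) = 140, σ(77) = 96, σ(78) = 168, σ(79) = 80, σ(80) = 186, σ(81) = 121, σ(82) = 126, σ(83) = 84, σ(84) = 224, σ(85) = 108, σ(86) = 132, σ(87) = 120, σ(88) = 180, σ(89) = 90, σ(90) = 234, σ(91) = 112, σ(92) = 168, σ(93) = 128, σ(94) = 144, σ(95) = 120, σ(96) = 252, σ(97) = 98, σ(98) = 171, σ(99) = 156, σ(100) = 217, σ(101) = 102, σ(102) = 216, σ(103) = 104, σ(104) = 210, σ(105) = 192, σ(106) = 162. Summing all 106 values: 9285. (Average order: Σ_{n ≤ x} σ(n) ~ (π²/12) x². For x = 106, (π²/12)·106² ≈ 9241.24.)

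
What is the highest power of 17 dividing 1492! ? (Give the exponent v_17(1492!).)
v_17(1492!) = 92

Legendre's formula: v_p(n!) = Σ_{k ≥ 1} ⌊n / p^k⌋. For p = 17, n = 1492, the terms are:
  ⌊1492/17^1⌋ = ⌊1492/17⌋ = 87
  ⌊1492/17^2⌋ = ⌊1492/289⌋ = 5
(the next term ⌊1492/17^3⌋ = 0, terminating the sum). Summing: v_17(1492!) = 87 + 5 = 92.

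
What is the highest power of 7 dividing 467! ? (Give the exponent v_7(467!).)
v_7(467!) = 76

Legendre's formula: v_p(n!) = Σ_{k ≥ 1} ⌊n / p^k⌋. For p = 7, n = 467, the terms are:
  ⌊467/7^1⌋ = ⌊467/7⌋ = 66
  ⌊467/7^2⌋ = ⌊467/49⌋ = 9
  ⌊467/7^3⌋ = ⌊467/343⌋ = 1
(the next term ⌊467/7^4⌋ = 0, terminating the sum). Summing: v_7(467!) = 66 + 9 + 1 = 76.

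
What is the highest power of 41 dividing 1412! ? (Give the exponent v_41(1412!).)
v_41(1412!) = 34

Legendre's formula: v_p(n!) = Σ_{k ≥ 1} ⌊n / p^k⌋. For p = 41, n = 1412, the terms are:
  ⌊1412/41^1⌋ = ⌊1412/41⌋ = 34
(the next term ⌊1412/41^2⌋ = 0, terminating the sum). Summing: v_41(1412!) = 34 = 34.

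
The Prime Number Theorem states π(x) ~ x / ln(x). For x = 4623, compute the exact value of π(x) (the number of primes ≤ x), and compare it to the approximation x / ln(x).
π(4623) = 624;  x/ln(x) ≈ 547.83;  relative error ≈ 12.21%.

Directly count primes up to 4623: π(4623) = 624. The PNT approximation gives 4623/ln(4623) ≈ 4623/8.43880 ≈ 547.83. Relative error (π(x) − x/ln(x)) / π(x) ≈ 12.21%; the approximation is known to undercount slightly (Li(x) is a better estimate).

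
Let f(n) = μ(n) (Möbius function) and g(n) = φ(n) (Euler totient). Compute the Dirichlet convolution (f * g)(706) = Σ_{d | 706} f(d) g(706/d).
(μ * φ)(706) = 0

Divisors of 706: [1, 2, 353, 706]. For each d | 706:
  d = 1: μ(1) · φ(706/1) = 1 · 352 = 352
  d = 2: μ(2) · φ(706/2) = -1 · 352 = -352
  d = 353: μ(353) · φ(706/353) = -1 · 1 = -1
  d = 706: μ(706) · φ(706/706) = 1 · 1 = 1
Summing: (μ * φ)(706) = 352 + -352 + -1 + 1 = 0.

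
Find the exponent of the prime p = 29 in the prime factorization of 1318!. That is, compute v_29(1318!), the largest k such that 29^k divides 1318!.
v_29(1318!) = 46

Legendre's formula: v_p(n!) = Σ_{k ≥ 1} ⌊n / p^k⌋. For p = 29, n = 1318, the terms are:
  ⌊1318/29^1⌋ = ⌊1318/29⌋ = 45
  ⌊1318/29^2⌋ = ⌊1318/841⌋ = 1
(the next term ⌊1318/29^3⌋ = 0, terminating the sum). Summing: v_29(1318!) = 45 + 1 = 46.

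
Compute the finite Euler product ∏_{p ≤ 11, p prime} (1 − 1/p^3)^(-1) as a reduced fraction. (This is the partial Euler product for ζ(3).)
∏ = 698775/581932

The primes p ≤ 11 are [2, 3, 5, 7, 11]. For each prime, (1 − 1/p^3)^(-1) = p^3 / (p^3 − 1). The product is (1 − 1/2^3)^(-1), (1 − 1/3^3)^(-1), (1 − 1/5^3)^(-1), (1 − 1/7^3)^(-1), (1 − 1/11^3)^(-1) = ∏ p^3 / (p^3 − 1) = 698775/581932.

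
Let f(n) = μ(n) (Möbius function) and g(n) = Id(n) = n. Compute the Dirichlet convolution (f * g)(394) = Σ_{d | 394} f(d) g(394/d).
(μ * Id)(394) = 196

Divisors of 394: [1, 2, 197, 394]. For each d | 394:
  d = 1: μ(1) · Id(394/1) = 1 · 394 = 394
  d = 2: μ(2) · Id(394/2) = -1 · 197 = -197
  d = 197: μ(197) · Id(394/197) = -1 · 2 = -2
  d = 394: μ(394) · Id(394/394) = 1 · 1 = 1
Summing: (μ * Id)(394) = 394 + -197 + -2 + 1 = 196.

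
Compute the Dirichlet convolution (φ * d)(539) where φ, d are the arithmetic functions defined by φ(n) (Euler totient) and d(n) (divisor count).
(φ * d)(539) = 684

Divisors of 539: [1, 7, 11, 49, 77, 539]. For each d | 539:
  d = 1: φ(1) · d(539/1) = 1 · 6 = 6
  d = 7: φ(7) · d(539/7) = 6 · 4 = 24
  d = 11: φ(11) · d(539/11) = 10 · 3 = 30
  d = 49: φ(49) · d(539/49) = 42 · 2 = 84
  d = 77: φ(77) · d(539/77) = 60 · 2 = 120
  d = 539: φ(539) · d(539/539) = 420 · 1 = 420
Summing: (φ * d)(539) = 6 + 24 + 30 + 84 + 120 + 420 = 684.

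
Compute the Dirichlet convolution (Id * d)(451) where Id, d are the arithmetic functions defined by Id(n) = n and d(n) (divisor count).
(Id * d)(451) = 559

Divisors of 451: [1, 11, 41, 451]. For each d | 451:
  d = 1: Id(1) · d(451/1) = 1 · 4 = 4
  d = 11: Id(11) · d(451/11) = 11 · 2 = 22
  d = 41: Id(41) · d(451/41) = 41 · 2 = 82
  d = 451: Id(451) · d(451/451) = 451 · 1 = 451
Summing: (Id * d)(451) = 4 + 22 + 82 + 451 = 559.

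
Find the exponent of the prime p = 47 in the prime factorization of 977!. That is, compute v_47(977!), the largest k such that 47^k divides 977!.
v_47(977!) = 20

Legendre's formula: v_p(n!) = Σ_{k ≥ 1} ⌊n / p^k⌋. For p = 47, n = 977, the terms are:
  ⌊977/47^1⌋ = ⌊977/47⌋ = 20
(the next term ⌊977/47^2⌋ = 0, terminating the sum). Summing: v_47(977!) = 20 = 20.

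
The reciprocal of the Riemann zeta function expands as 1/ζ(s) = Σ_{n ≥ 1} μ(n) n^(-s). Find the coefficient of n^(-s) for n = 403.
μ(403) = 1

Factor n = 403 = 13 · 31. μ(n) = 0 if any exponent ≥ 2 (not squarefree); otherwise μ(n) = (−1)^{ω(n)} where ω(n) is the number of distinct prime factors. Applying: μ(403) = 1.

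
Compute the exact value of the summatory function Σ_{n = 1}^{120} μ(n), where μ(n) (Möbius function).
Σ_{n ≤ 120} μ(n) = -3

Compute μ(n) for each 1 ≤ n ≤ 120: μ(1) = 1, μ(2) = -1, μ(3) = -1, μ(4) = 0, μ(5) = -1, μ(6) = 1, μ(7) = -1, μ(8) = 0, μ(9) = 0, μ(10) = 1, μ(11) = -1, μ(12) = 0, μ(13) = -1, μ(14) = 1, μ(15) = 1, μ(16) = 0, μ(17) = -1, μ(18) = 0, μ(19) = -1, μ(20) = 0, μ(21) = 1, μ(22) = 1, μ(23) = -1, μ(24) = 0, μ(25) = 0, μ(26) = 1, μ(27) = 0, μ(28) = 0, μ(29) = -1, μ(30) = -1, μ(31) = -1, μ(32) = 0, μ(33) = 1, μ(34) = 1, μ(35) = 1, μ(36) = 0, μ(37) = -1, μ(38) = 1, μ(39) = 1, μ(40) = 0, μ(41) = -1, μ(42) = -1, μ(43) = -1, μ(44) = 0, μ(45) = 0, μ(46) = 1, μ(47) = -1, μ(48) = 0, μ(49) = 0, μ(50) = 0, μ(51) = 1, μ(52) = 0, μ(53) = -1, μ(54) = 0, μ(55) = 1, μ(56) = 0, μ(57) = 1, μ(58) = 1, μ(59) = -1, μ(60) = 0, μ(61) = -1, μ(62) = 1, μ(63) = 0, μ(64) = 0, μ(65) = 1, μ(66) = -1, μ(67) = -1, μ(68) = 0, μ(69) = 1, μ(70) = -1, μ(71) = -1, μ(72) = 0, μ(73) = -1, μ(74) = 1, μ(75) = 0, μ(76) = 0, μ(77) = 1, μ(78) = -1, μ(79) = -1, μ(80) = 0, μ(81) = 0, μ(82) = 1, μ(83) = -1, μ(84) = 0, μ(85) = 1, μ(86) = 1, μ(87) = 1, μ(88) = 0, μ(89) = -1, μ(90) = 0, μ(91) = 1, μ(92) = 0, μ(93) = 1, μ(94) = 1, μ(95) = 1, μ(96) = 0, μ(97) = -1, μ(98) = 0, μ(99) = 0, μ(100) = 0, μ(101) = -1, μ(102) = -1, μ(103) = -1, μ(104) = 0, μ(105) = -1, μ(106) = 1, μ(107) = -1, μ(108) = 0, μ(109) = -1, μ(110) = -1, μ(111) = 1, μ(112) = 0, μ(113) = -1, μ(114) = -1, μ(115) = 1, μ(116) = 0, μ(117) = 0, μ(118) = 1, μ(119) = 1, μ(120) = 0. Summing all 120 values: -3. (Mertens function M(x) = Σ_{n ≤ x} μ(n); on average M(x) should be small (PNT ⟺ M(x) = o(x)).)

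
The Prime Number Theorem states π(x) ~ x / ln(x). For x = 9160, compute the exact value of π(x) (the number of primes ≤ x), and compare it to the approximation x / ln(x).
π(9160) = 1135;  x/ln(x) ≈ 1004.10;  relative error ≈ 11.53%.

Directly count primes up to 9160: π(9160) = 1135. The PNT approximation gives 9160/ln(9160) ≈ 9160/9.12260 ≈ 1004.10. Relative error (π(x) − x/ln(x)) / π(x) ≈ 11.53%; the approximation is known to undercount slightly (Li(x) is a better estimate).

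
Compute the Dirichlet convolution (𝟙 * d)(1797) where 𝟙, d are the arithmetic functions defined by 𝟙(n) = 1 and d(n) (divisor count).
(𝟙 * d)(1797) = 9

Divisors of 1797: [1, 3, 599, 1797]. For each d | 1797:
  d = 1: 𝟙(1) · d(1797/1) = 1 · 4 = 4
  d = 3: 𝟙(3) · d(1797/3) = 1 · 2 = 2
  d = 599: 𝟙(599) · d(1797/599) = 1 · 2 = 2
  d = 1797: 𝟙(1797) · d(1797/1797) = 1 · 1 = 1
Summing: (𝟙 * d)(1797) = 4 + 2 + 2 + 1 = 9.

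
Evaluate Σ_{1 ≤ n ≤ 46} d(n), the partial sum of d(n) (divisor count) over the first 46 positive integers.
Σ_{n ≤ 46} d(n) = 186

Compute d(n) for each 1 ≤ n ≤ 46: d(1) = 1, d(2) = 2, d(3) = 2, d(4) = 3, d(5) = 2, d(6) = 4, d(7) = 2, d(8) = 4, d(9) = 3, d(10) = 4, d(11) = 2, d(12) = 6, d(13) = 2, d(14) = 4, d(15) = 4, d(16) = 5, d(17) = 2, d(18) = 6, d(19) = 2, d(20) = 6, d(21) = 4, d(22) = 4, d(23) = 2, d(24) = 8, d(25) = 3, d(26) = 4, d(27) = 4, d(28) = 6, d(29) = 2, d(30) = 8, d(31) = 2, d(32) = 6, d(33) = 4, d(34) = 4, d(35) = 4, d(36) = 9, d(37) = 2, d(38) = 4, d(39) = 4, d(40) = 8, d(41) = 2, d(42) = 8, d(43) = 2, d(44) = 6, d(45) = 6, d(46) = 4. Summing all 46 values: 186. (Dirichlet's divisor formula: Σ_{n ≤ x} d(n) = x ln(x) + (2γ − 1) x + O(√x). For x = 46, the asymptotic estimate is ≈ 183.22.)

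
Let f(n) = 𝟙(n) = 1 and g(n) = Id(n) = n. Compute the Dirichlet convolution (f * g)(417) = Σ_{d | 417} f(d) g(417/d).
(𝟙 * Id)(417) = 560

Divisors of 417: [1, 3, 139, 417]. For each d | 417:
  d = 1: 𝟙(1) · Id(417/1) = 1 · 417 = 417
  d = 3: 𝟙(3) · Id(417/3) = 1 · 139 = 139
  d = 139: 𝟙(139) · Id(417/139) = 1 · 3 = 3
  d = 417: 𝟙(417) · Id(417/417) = 1 · 1 = 1
Summing: (𝟙 * Id)(417) = 417 + 139 + 3 + 1 = 560.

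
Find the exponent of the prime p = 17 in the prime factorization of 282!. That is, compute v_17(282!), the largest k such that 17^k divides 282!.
v_17(282!) = 16

Legendre's formula: v_p(n!) = Σ_{k ≥ 1} ⌊n / p^k⌋. For p = 17, n = 282, the terms are:
  ⌊282/17^1⌋ = ⌊282/17⌋ = 16
(the next term ⌊282/17^2⌋ = 0, terminating the sum). Summing: v_17(282!) = 16 = 16.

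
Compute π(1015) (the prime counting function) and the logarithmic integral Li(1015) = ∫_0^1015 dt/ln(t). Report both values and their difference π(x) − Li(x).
π(1015) = 170;  Li(1015) ≈ 179.78;  π(x) − Li(x) ≈ -9.78.

Direct count of primes ≤ 1015 gives π(1015) = 170. Numerical evaluation of the logarithmic integral gives Li(1015) ≈ 179.78. The difference π(x) − Li(x) ≈ -9.78 is typically negative for small/moderate x (Li(x) overestimates), though Littlewood's theorem shows this sign changes infinitely often.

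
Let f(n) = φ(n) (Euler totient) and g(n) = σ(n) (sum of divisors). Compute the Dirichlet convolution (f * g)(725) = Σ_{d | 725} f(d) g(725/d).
(φ * σ)(725) = 4350

Divisors of 725: [1, 5, 25, 29, 145, 725]. For each d | 725:
  d = 1: φ(1) · σ(725/1) = 1 · 930 = 930
  d = 5: φ(5) · σ(725/5) = 4 · 180 = 720
  d = 25: φ(25) · σ(725/25) = 20 · 30 = 600
  d = 29: φ(29) · σ(725/29) = 28 · 31 = 868
  d = 145: φ(145) · σ(725/145) = 112 · 6 = 672
  d = 725: φ(725) · σ(725/725) = 560 · 1 = 560
Summing: (φ * σ)(725) = 930 + 720 + 600 + 868 + 672 + 560 = 4350.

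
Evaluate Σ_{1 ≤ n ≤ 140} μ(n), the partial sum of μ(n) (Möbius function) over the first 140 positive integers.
Σ_{n ≤ 140} μ(n) = -4

Compute μ(n) for each 1 ≤ n ≤ 140: μ(1) = 1, μ(2) = -1, μ(3) = -1, μ(4) = 0, μ(5) = -1, μ(6) = 1, μ(7) = -1, μ(8) = 0, μ(9) = 0, μ(10) = 1, μ(11) = -1, μ(12) = 0, μ(13) = -1, μ(14) = 1, μ(15) = 1, μ(16) = 0, μ(17) = -1, μ(18) = 0, μ(19) = -1, μ(20) = 0, μ(21) = 1, μ(22) = 1, μ(23) = -1, μ(24) = 0, μ(25) = 0, μ(26) = 1, μ(27) = 0, μ(28) = 0, μ(29) = -1, μ(30) = -1, μ(31) = -1, μ(32) = 0, μ(33) = 1, μ(34) = 1, μ(35) = 1, μ(36) = 0, μ(37) = -1, μ(38) = 1, μ(39) = 1, μ(40) = 0, μ(41) = -1, μ(42) = -1, μ(43) = -1, μ(44) = 0, μ(45) = 0, μ(46) = 1, μ(47) = -1, μ(48) = 0, μ(49) = 0, μ(50) = 0, μ(51) = 1, μ(52) = 0, μ(53) = -1, μ(54) = 0, μ(55) = 1, μ(56) = 0, μ(57) = 1, μ(58) = 1, μ(59) = -1, μ(60) = 0, μ(61) = -1, μ(62) = 1, μ(63) = 0, μ(64) = 0, μ(65) = 1, μ(66) = -1, μ(67) = -1, μ(68) = 0, μ(69) = 1, μ(70) = -1, μ(71) = -1, μ(72) = 0, μ(73) = -1, μ(74) = 1, μ(75) = 0, μ(76) = 0, μ(77) = 1, μ(78) = -1, μ(79) = -1, μ(80) = 0, μ(81) = 0, μ(82) = 1, μ(83) = -1, μ(84) = 0, μ(85) = 1, μ(86) = 1, μ(87) = 1, μ(88) = 0, μ(89) = -1, μ(90) = 0, μ(91) = 1, μ(92) = 0, μ(93) = 1, μ(94) = 1, μ(95) = 1, μ(96) = 0, μ(97) = -1, μ(98) = 0, μ(99) = 0, μ(100) = 0, μ(101) = -1, μ(102) = -1, μ(103) = -1, μ(104) = 0, μ(105) = -1, μ(106) = 1, μ(107) = -1, μ(108) = 0, μ(109) = -1, μ(110) = -1, μ(111) = 1, μ(112) = 0, μ(113) = -1, μ(114) = -1, μ(115) = 1, μ(116) = 0, μ(117) = 0, μ(118) = 1, μ(119) = 1, μ(120) = 0, μ(121) = 0, μ(122) = 1, μ(123) = 1, μ(124) = 0, μ(125) = 0, μ(126) = 0, μ(127) = -1, μ(128) = 0, μ(129) = 1, μ(130) = -1, μ(131) = -1, μ(132) = 0, μ(133) = 1, μ(134) = 1, μ(135) = 0, μ(136) = 0, μ(137) = -1, μ(138) = -1, μ(139) = -1, μ(140) = 0. Summing all 140 values: -4. (Mertens function M(x) = Σ_{n ≤ x} μ(n); on average M(x) should be small (PNT ⟺ M(x) = o(x)).)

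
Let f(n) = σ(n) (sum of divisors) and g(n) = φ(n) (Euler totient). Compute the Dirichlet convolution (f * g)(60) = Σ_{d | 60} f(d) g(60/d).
(σ * φ)(60) = 720

Divisors of 60: [1, 2, 3, 4, 5, 6, 10, 12, 15, 20, 30, 60]. For each d | 60:
  d = 1: σ(1) · φ(60/1) = 1 · 16 = 16
  d = 2: σ(2) · φ(60/2) = 3 · 8 = 24
  d = 3: σ(3) · φ(60/3) = 4 · 8 = 32
  d = 4: σ(4) · φ(60/4) = 7 · 8 = 56
  d = 5: σ(5) · φ(60/5) = 6 · 4 = 24
  d = 6: σ(6) · φ(60/6) = 12 · 4 = 48
  d = 10: σ(10) · φ(60/10) = 18 · 2 = 36
  d = 12: σ(12) · φ(60/12) = 28 · 4 = 112
  d = 15: σ(15) · φ(60/15) = 24 · 2 = 48
  d = 20: σ(20) · φ(60/20) = 42 · 2 = 84
  d = 30: σ(30) · φ(60/30) = 72 · 1 = 72
  d = 60: σ(60) · φ(60/60) = 168 · 1 = 168
Summing: (σ * φ)(60) = 16 + 24 + 32 + 56 + 24 + 48 + 36 + 112 + 48 + 84 + 72 + 168 = 720.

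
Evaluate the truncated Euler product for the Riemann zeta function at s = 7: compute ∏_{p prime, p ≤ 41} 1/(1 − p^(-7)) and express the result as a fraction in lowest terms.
∏ = 15214693740861659022327238853367449744246233642110123338337250729020413243663439716160625/15088713883430430558353749276068876125470859484627961166255440580167365026798140387704832

The primes p ≤ 41 are [2, 3, 5, 7, 11, 13, 17, 19, 23, 29, 31, 37, 41]. For each prime, (1 − 1/p^7)^(-1) = p^7 / (p^7 − 1). The product is (1 − 1/2^7)^(-1), (1 − 1/3^7)^(-1), (1 − 1/5^7)^(-1), (1 − 1/7^7)^(-1), (1 − 1/11^7)^(-1), (1 − 1/13^7)^(-1), (1 − 1/17^7)^(-1), (1 − 1/19^7)^(-1), (1 − 1/23^7)^(-1), (1 − 1/29^7)^(-1), (1 − 1/31^7)^(-1), (1 − 1/37^7)^(-1), (1 − 1/41^7)^(-1) = ∏ p^7 / (p^7 − 1) = 15214693740861659022327238853367449744246233642110123338337250729020413243663439716160625/15088713883430430558353749276068876125470859484627961166255440580167365026798140387704832.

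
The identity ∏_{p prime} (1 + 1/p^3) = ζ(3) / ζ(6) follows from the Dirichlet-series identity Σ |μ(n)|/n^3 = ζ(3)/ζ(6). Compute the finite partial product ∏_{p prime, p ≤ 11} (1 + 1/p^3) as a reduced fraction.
∏ = 1374624/1164625

The primes p ≤ 11 are [2, 3, 5, 7, 11]. For each, (1 + 1/p^3) = (p^3 + 1)/p^3. Multiplying these fractions over p ∈ [2, 3, 5, 7, 11] gives 1374624/1164625. (In the limit P → ∞ this tends to ζ(3)/ζ(6).)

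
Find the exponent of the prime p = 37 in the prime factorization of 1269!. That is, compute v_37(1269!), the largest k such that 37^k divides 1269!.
v_37(1269!) = 34

Legendre's formula: v_p(n!) = Σ_{k ≥ 1} ⌊n / p^k⌋. For p = 37, n = 1269, the terms are:
  ⌊1269/37^1⌋ = ⌊1269/37⌋ = 34
(the next term ⌊1269/37^2⌋ = 0, terminating the sum). Summing: v_37(1269!) = 34 = 34.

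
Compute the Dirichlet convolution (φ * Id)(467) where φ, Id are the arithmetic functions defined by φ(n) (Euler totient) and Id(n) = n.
(φ * Id)(467) = 933

Divisors of 467: [1, 467]. For each d | 467:
  d = 1: φ(1) · Id(467/1) = 1 · 467 = 467
  d = 467: φ(467) · Id(467/467) = 466 · 1 = 466
Summing: (φ * Id)(467) = 467 + 466 = 933.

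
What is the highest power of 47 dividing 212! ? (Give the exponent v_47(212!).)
v_47(212!) = 4

Legendre's formula: v_p(n!) = Σ_{k ≥ 1} ⌊n / p^k⌋. For p = 47, n = 212, the terms are:
  ⌊212/47^1⌋ = ⌊212/47⌋ = 4
(the next term ⌊212/47^2⌋ = 0, terminating the sum). Summing: v_47(212!) = 4 = 4.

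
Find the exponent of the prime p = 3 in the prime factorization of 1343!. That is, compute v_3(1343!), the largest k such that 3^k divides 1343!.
v_3(1343!) = 667

Legendre's formula: v_p(n!) = Σ_{k ≥ 1} ⌊n / p^k⌋. For p = 3, n = 1343, the terms are:
  ⌊1343/3^1⌋ = ⌊1343/3⌋ = 447
  ⌊1343/3^2⌋ = ⌊1343/9⌋ = 149
  ⌊1343/3^3⌋ = ⌊1343/27⌋ = 49
  ⌊1343/3^4⌋ = ⌊1343/81⌋ = 16
  ⌊1343/3^5⌋ = ⌊1343/243⌋ = 5
  ⌊1343/3^6⌋ = ⌊1343/729⌋ = 1
(the next term ⌊1343/3^7⌋ = 0, terminating the sum). Summing: v_3(1343!) = 447 + 149 + 49 + 16 + 5 + 1 = 667.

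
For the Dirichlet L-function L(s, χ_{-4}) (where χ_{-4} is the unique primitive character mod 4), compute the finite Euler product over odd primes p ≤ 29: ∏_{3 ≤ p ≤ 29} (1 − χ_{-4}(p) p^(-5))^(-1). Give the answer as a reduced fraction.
∏ = 56323365267735696811786180032270097409625/56540602747326702466218687430868194033664

The odd primes p ≤ 29 are [3, 5, 7, 11, 13, 17, 19, 23, 29]. For each, χ(p) = 1 if p ≡ 1 mod 4, χ(p) = −1 if p ≡ 3 mod 4. Taking (1 − χ(p)/p^5)^(-1) = p^5/(p^5 − χ(p)): (1 − (-1)/3^5)^(-1) · (1 − (1)/5^5)^(-1) · (1 − (-1)/7^5)^(-1) · (1 − (-1)/11^5)^(-1) · (1 − (1)/13^5)^(-1) · (1 − (1)/17^5)^(-1) · (1 − (-1)/19^5)^(-1) · (1 − (-1)/23^5)^(-1) · (1 − (1)/29^5)^(-1) = 56323365267735696811786180032270097409625/56540602747326702466218687430868194033664.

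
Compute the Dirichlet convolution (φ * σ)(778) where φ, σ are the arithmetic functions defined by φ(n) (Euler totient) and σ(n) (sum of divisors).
(φ * σ)(778) = 3112

Divisors of 778: [1, 2, 389, 778]. For each d | 778:
  d = 1: φ(1) · σ(778/1) = 1 · 1170 = 1170
  d = 2: φ(2) · σ(778/2) = 1 · 390 = 390
  d = 389: φ(389) · σ(778/389) = 388 · 3 = 1164
  d = 778: φ(778) · σ(778/778) = 388 · 1 = 388
Summing: (φ * σ)(778) = 1170 + 390 + 1164 + 388 = 3112.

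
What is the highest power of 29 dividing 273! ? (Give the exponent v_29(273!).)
v_29(273!) = 9

Legendre's formula: v_p(n!) = Σ_{k ≥ 1} ⌊n / p^k⌋. For p = 29, n = 273, the terms are:
  ⌊273/29^1⌋ = ⌊273/29⌋ = 9
(the next term ⌊273/29^2⌋ = 0, terminating the sum). Summing: v_29(273!) = 9 = 9.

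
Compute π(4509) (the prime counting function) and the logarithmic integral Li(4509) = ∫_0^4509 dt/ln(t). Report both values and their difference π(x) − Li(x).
π(4509) = 611;  Li(4509) ≈ 626.29;  π(x) − Li(x) ≈ -15.29.

Direct count of primes ≤ 4509 gives π(4509) = 611. Numerical evaluation of the logarithmic integral gives Li(4509) ≈ 626.29. The difference π(x) − Li(x) ≈ -15.29 is typically negative for small/moderate x (Li(x) overestimates), though Littlewood's theorem shows this sign changes infinitely often.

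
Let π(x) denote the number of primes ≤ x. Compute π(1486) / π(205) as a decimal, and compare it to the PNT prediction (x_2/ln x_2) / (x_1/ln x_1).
π(1486)/π(205) = 235/46 ≈ 5.1087;  PNT prediction ≈ 5.2829.

π(205) = 46 and π(1486) = 235, so π(1486)/π(205) ≈ 5.1087. The PNT-predicted ratio is (1486/ln(1486)) / (205/ln(205)) ≈ 5.2829. The two agree to within a few percent, as expected.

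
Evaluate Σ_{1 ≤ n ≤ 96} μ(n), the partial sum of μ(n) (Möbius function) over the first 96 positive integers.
Σ_{n ≤ 96} μ(n) = 2

Compute μ(n) for each 1 ≤ n ≤ 96: μ(1) = 1, μ(2) = -1, μ(3) = -1, μ(4) = 0, μ(5) = -1, μ(6) = 1, μ(7) = -1, μ(8) = 0, μ(9) = 0, μ(10) = 1, μ(11) = -1, μ(12) = 0, μ(13) = -1, μ(14) = 1, μ(15) = 1, μ(16) = 0, μ(17) = -1, μ(18) = 0, μ(19) = -1, μ(20) = 0, μ(21) = 1, μ(22) = 1, μ(23) = -1, μ(24) = 0, μ(25) = 0, μ(26) = 1, μ(27) = 0, μ(28) = 0, μ(29) = -1, μ(30) = -1, μ(31) = -1, μ(32) = 0, μ(33) = 1, μ(34) = 1, μ(35) = 1, μ(36) = 0, μ(37) = -1, μ(38) = 1, μ(39) = 1, μ(40) = 0, μ(41) = -1, μ(42) = -1, μ(43) = -1, μ(44) = 0, μ(45) = 0, μ(46) = 1, μ(47) = -1, μ(48) = 0, μ(49) = 0, μ(50) = 0, μ(51) = 1, μ(52) = 0, μ(53) = -1, μ(54) = 0, μ(55) = 1, μ(56) = 0, μ(57) = 1, μ(58) = 1, μ(59) = -1, μ(60) = 0, μ(61) = -1, μ(62) = 1, μ(63) = 0, μ(64) = 0, μ(65) = 1, μ(66) = -1, μ(67) = -1, μ(68) = 0, μ(69) = 1, μ(70) = -1, μ(71) = -1, μ(72) = 0, μ(73) = -1, μ(74) = 1, μ(75) = 0, μ(76) = 0, μ(77) = 1, μ(78) = -1, μ(79) = -1, μ(80) = 0, μ(81) = 0, μ(82) = 1, μ(83) = -1, μ(84) = 0, μ(85) = 1, μ(86) = 1, μ(87) = 1, μ(88) = 0, μ(89) = -1, μ(90) = 0, μ(91) = 1, μ(92) = 0, μ(93) = 1, μ(94) = 1, μ(95) = 1, μ(96) = 0. Summing all 96 values: 2. (Mertens function M(x) = Σ_{n ≤ x} μ(n); on average M(x) should be small (PNT ⟺ M(x) = o(x)).)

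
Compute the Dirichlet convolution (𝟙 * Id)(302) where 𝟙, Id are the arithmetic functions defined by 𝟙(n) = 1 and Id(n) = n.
(𝟙 * Id)(302) = 456

Divisors of 302: [1, 2, 151, 302]. For each d | 302:
  d = 1: 𝟙(1) · Id(302/1) = 1 · 302 = 302
  d = 2: 𝟙(2) · Id(302/2) = 1 · 151 = 151
  d = 151: 𝟙(151) · Id(302/151) = 1 · 2 = 2
  d = 302: 𝟙(302) · Id(302/302) = 1 · 1 = 1
Summing: (𝟙 * Id)(302) = 302 + 151 + 2 + 1 = 456.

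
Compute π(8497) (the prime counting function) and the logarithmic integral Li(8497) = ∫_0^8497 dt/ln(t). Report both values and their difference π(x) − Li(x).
π(8497) = 1059;  Li(8497) ≈ 1081.53;  π(x) − Li(x) ≈ -22.53.

Direct count of primes ≤ 8497 gives π(8497) = 1059. Numerical evaluation of the logarithmic integral gives Li(8497) ≈ 1081.53. The difference π(x) − Li(x) ≈ -22.53 is typically negative for small/moderate x (Li(x) overestimates), though Littlewood's theorem shows this sign changes infinitely often.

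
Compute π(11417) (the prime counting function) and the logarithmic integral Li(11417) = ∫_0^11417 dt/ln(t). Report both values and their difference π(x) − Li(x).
π(11417) = 1377;  Li(11417) ≈ 1398.87;  π(x) − Li(x) ≈ -21.87.

Direct count of primes ≤ 11417 gives π(11417) = 1377. Numerical evaluation of the logarithmic integral gives Li(11417) ≈ 1398.87. The difference π(x) − Li(x) ≈ -21.87 is typically negative for small/moderate x (Li(x) overestimates), though Littlewood's theorem shows this sign changes infinitely often.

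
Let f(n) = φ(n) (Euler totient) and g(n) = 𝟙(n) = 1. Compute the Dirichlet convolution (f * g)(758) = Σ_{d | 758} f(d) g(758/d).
(φ * 𝟙)(758) = 758

Divisors of 758: [1, 2, 379, 758]. For each d | 758:
  d = 1: φ(1) · 𝟙(758/1) = 1 · 1 = 1
  d = 2: φ(2) · 𝟙(758/2) = 1 · 1 = 1
  d = 379: φ(379) · 𝟙(758/379) = 378 · 1 = 378
  d = 758: φ(758) · 𝟙(758/758) = 378 · 1 = 378
Summing: (φ * 𝟙)(758) = 1 + 1 + 378 + 378 = 758.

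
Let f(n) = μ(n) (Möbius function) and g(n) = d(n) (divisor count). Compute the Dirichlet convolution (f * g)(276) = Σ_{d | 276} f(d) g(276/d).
(μ * d)(276) = 1

Divisors of 276: [1, 2, 3, 4, 6, 12, 23, 46, 69, 92, 138, 276]. For each d | 276:
  d = 1: μ(1) · d(276/1) = 1 · 12 = 12
  d = 2: μ(2) · d(276/2) = -1 · 8 = -8
  d = 3: μ(3) · d(276/3) = -1 · 6 = -6
  d = 4: μ(4) · d(276/4) = 0 · 4 = 0
  d = 6: μ(6) · d(276/6) = 1 · 4 = 4
  d = 12: μ(12) · d(276/12) = 0 · 2 = 0
  d = 23: μ(23) · d(276/23) = -1 · 6 = -6
  d = 46: μ(46) · d(276/46) = 1 · 4 = 4
  d = 69: μ(69) · d(276/69) = 1 · 3 = 3
  d = 92: μ(92) · d(276/92) = 0 · 2 = 0
  d = 138: μ(138) · d(276/138) = -1 · 2 = -2
  d = 276: μ(276) · d(276/276) = 0 · 1 = 0
Summing: (μ * d)(276) = 12 + -8 + -6 + 0 + 4 + 0 + -6 + 4 + 3 + 0 + -2 + 0 = 1.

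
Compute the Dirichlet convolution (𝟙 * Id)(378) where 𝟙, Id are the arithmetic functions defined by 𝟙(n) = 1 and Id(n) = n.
(𝟙 * Id)(378) = 960

Divisors of 378: [1, 2, 3, 6, 7, 9, 14, 18, 21, 27, 42, 54, 63, 126, 189, 378]. For each d | 378:
  d = 1: 𝟙(1) · Id(378/1) = 1 · 378 = 378
  d = 2: 𝟙(2) · Id(378/2) = 1 · 189 = 189
  d = 3: 𝟙(3) · Id(378/3) = 1 · 126 = 126
  d = 6: 𝟙(6) · Id(378/6) = 1 · 63 = 63
  d = 7: 𝟙(7) · Id(378/7) = 1 · 54 = 54
  d = 9: 𝟙(9) · Id(378/9) = 1 · 42 = 42
  d = 14: 𝟙(14) · Id(378/14) = 1 · 27 = 27
  d = 18: 𝟙(18) · Id(378/18) = 1 · 21 = 21
  d = 21: 𝟙(21) · Id(378/21) = 1 · 18 = 18
  d = 27: 𝟙(27) · Id(378/27) = 1 · 14 = 14
  d = 42: 𝟙(42) · Id(378/42) = 1 · 9 = 9
  d = 54: 𝟙(54) · Id(378/54) = 1 · 7 = 7
  d = 63: 𝟙(63) · Id(378/63) = 1 · 6 = 6
  d = 126: 𝟙(126) · Id(378/126) = 1 · 3 = 3
  d = 189: 𝟙(189) · Id(378/189) = 1 · 2 = 2
  d = 378: 𝟙(378) · Id(378/378) = 1 · 1 = 1
Summing: (𝟙 * Id)(378) = 378 + 189 + 126 + 63 + 54 + 42 + 27 + 21 + 18 + 14 + 9 + 7 + 6 + 3 + 2 + 1 = 960.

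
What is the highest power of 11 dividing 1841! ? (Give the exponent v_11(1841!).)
v_11(1841!) = 183

Legendre's formula: v_p(n!) = Σ_{k ≥ 1} ⌊n / p^k⌋. For p = 11, n = 1841, the terms are:
  ⌊1841/11^1⌋ = ⌊1841/11⌋ = 167
  ⌊1841/11^2⌋ = ⌊1841/121⌋ = 15
  ⌊1841/11^3⌋ = ⌊1841/1331⌋ = 1
(the next term ⌊1841/11^4⌋ = 0, terminating the sum). Summing: v_11(1841!) = 167 + 15 + 1 = 183.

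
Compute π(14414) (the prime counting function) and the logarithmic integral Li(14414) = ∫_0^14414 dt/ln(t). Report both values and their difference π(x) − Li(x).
π(14414) = 1689;  Li(14414) ≈ 1715.56;  π(x) − Li(x) ≈ -26.56.

Direct count of primes ≤ 14414 gives π(14414) = 1689. Numerical evaluation of the logarithmic integral gives Li(14414) ≈ 1715.56. The difference π(x) − Li(x) ≈ -26.56 is typically negative for small/moderate x (Li(x) overestimates), though Littlewood's theorem shows this sign changes infinitely often.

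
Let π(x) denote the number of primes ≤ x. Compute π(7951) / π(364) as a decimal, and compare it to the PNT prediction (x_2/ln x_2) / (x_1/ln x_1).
π(7951)/π(364) = 1005/72 ≈ 13.9583;  PNT prediction ≈ 14.3429.

π(364) = 72 and π(7951) = 1005, so π(7951)/π(364) ≈ 13.9583. The PNT-predicted ratio is (7951/ln(7951)) / (364/ln(364)) ≈ 14.3429. The two agree to within a few percent, as expected.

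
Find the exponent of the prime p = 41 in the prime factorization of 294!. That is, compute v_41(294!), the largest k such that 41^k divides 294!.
v_41(294!) = 7

Legendre's formula: v_p(n!) = Σ_{k ≥ 1} ⌊n / p^k⌋. For p = 41, n = 294, the terms are:
  ⌊294/41^1⌋ = ⌊294/41⌋ = 7
(the next term ⌊294/41^2⌋ = 0, terminating the sum). Summing: v_41(294!) = 7 = 7.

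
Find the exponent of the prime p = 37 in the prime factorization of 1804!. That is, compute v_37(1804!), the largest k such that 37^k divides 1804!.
v_37(1804!) = 49

Legendre's formula: v_p(n!) = Σ_{k ≥ 1} ⌊n / p^k⌋. For p = 37, n = 1804, the terms are:
  ⌊1804/37^1⌋ = ⌊1804/37⌋ = 48
  ⌊1804/37^2⌋ = ⌊1804/1369⌋ = 1
(the next term ⌊1804/37^3⌋ = 0, terminating the sum). Summing: v_37(1804!) = 48 + 1 = 49.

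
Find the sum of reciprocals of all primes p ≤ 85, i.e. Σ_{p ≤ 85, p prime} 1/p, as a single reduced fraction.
Σ 1/p = 475714535349241099037539188841003/267064515689275851355624017992790

π(85) = 23, so the primes ≤ 85 are [2, 3, 5, 7, 11, 13, 17, 19, 23, 29, 31, 37, 41, 43, 47, 53, 59, 61, 67, 71, 73, 79, 83]. Summing 1/p over these primes: 475714535349241099037539188841003/267064515689275851355624017992790 ≈ 1.7813. Mertens estimate ln ln(85) + 0.2615 ≈ 1.7527.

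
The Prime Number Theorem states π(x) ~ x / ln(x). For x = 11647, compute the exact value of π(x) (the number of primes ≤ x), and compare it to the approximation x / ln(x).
π(11647) = 1399;  x/ln(x) ≈ 1243.96;  relative error ≈ 11.08%.

Directly count primes up to 11647: π(11647) = 1399. The PNT approximation gives 11647/ln(11647) ≈ 11647/9.36280 ≈ 1243.96. Relative error (π(x) − x/ln(x)) / π(x) ≈ 11.08%; the approximation is known to undercount slightly (Li(x) is a better estimate).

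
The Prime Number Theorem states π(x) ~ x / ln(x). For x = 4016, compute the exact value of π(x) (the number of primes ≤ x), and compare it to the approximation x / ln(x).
π(4016) = 554;  x/ln(x) ≈ 483.97;  relative error ≈ 12.64%.

Directly count primes up to 4016: π(4016) = 554. The PNT approximation gives 4016/ln(4016) ≈ 4016/8.29804 ≈ 483.97. Relative error (π(x) − x/ln(x)) / π(x) ≈ 12.64%; the approximation is known to undercount slightly (Li(x) is a better estimate).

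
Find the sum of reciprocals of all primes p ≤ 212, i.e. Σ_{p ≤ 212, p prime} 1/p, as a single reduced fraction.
Σ 1/p = 3215488142498485484492183158345029261034221047849345857469577412562094716564064084247/1645783550795210387735581011435590727981167322669649249414629852197255934130751870910

π(212) = 47, so the primes ≤ 212 are [2, 3, 5, 7, 11, 13, 17, 19, 23, 29, 31, 37, 41, 43, 47, 53, 59, 61, 67, 71, 73, 79, 83, 89, 97, 101, 103, 107, 109, 113, 127, 131, 137, 139, 149, 151, 157, 163, 167, 173, 179, 181, 191, 193, 197, 199, 211]. Summing 1/p over these primes: 3215488142498485484492183158345029261034221047849345857469577412562094716564064084247/1645783550795210387735581011435590727981167322669649249414629852197255934130751870910 ≈ 1.9538. Mertens estimate ln ln(212) + 0.2615 ≈ 1.9398.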